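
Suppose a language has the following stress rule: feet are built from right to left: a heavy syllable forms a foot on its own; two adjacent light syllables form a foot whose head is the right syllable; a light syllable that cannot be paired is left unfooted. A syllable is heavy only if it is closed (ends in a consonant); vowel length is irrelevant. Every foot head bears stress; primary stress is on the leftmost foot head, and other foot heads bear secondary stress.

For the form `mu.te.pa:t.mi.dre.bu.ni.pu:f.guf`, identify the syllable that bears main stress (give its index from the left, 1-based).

Weights: 1 mu L, 2 te L, 3 pa:t H, 4 mi L, 5 dre L, 6 bu L, 7 ni L, 8 pu:f H, 9 guf H.
Parse right to left (heavy = foot alone; LL = one foot; stranded L unfooted): (mu.ˈte) (ˈpa:t) (mi.ˈdre) (bu.ˈni) (ˈpu:f) (ˈguf).
Foot heads: 2, 3, 5, 7, 8, 9.
Primary stress on the leftmost head = syllable 2.
Primary stress: syllable 2 → mu.ˈte.pa:t.mi.dre.bu.ni.pu:f.guf.

2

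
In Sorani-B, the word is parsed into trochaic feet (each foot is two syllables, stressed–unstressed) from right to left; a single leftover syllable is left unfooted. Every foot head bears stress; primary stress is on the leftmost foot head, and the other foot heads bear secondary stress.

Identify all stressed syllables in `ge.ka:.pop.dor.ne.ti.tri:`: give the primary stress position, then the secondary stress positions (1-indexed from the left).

Parse right to left into trochaic (ˈσσ) feet: ge (ˈka:.pop) (ˈdor.ne) (ˈti.tri:). Syllable 1 is left unfooted.
Foot heads (stressed positions): 2, 4, 6.
End Rule Leftmost: primary stress on the leftmost head = syllable 2.
Secondary stress on 4, 6: ge.ˈka:.pop.ˌdor.ne.ˌti.tri:.

primary 2, secondary 4, 6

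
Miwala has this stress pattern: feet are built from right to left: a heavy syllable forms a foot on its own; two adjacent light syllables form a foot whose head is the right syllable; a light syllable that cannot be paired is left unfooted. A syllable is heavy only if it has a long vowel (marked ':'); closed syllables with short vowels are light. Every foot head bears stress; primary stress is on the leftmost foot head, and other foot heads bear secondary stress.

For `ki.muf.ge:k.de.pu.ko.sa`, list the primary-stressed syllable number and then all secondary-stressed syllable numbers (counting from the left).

primary 2, secondary 3, 5, 7

Weights: 1 ki L, 2 muf L, 3 ge:k H, 4 de L, 5 pu L, 6 ko L, 7 sa L.
Parse right to left (heavy = foot alone; LL = one foot; stranded L unfooted): (ki.ˈmuf) (ˈge:k) (de.ˈpu) (ko.ˈsa).
Foot heads: 2, 3, 5, 7.
Primary stress on the leftmost head = syllable 2.
Secondary stress on 3, 5, 7: ki.ˈmuf.ˌge:k.de.ˌpu.ko.ˌsa.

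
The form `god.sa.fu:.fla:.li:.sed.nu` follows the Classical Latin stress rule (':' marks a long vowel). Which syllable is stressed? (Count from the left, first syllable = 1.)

Classical Latin: stress the penult if heavy (long vowel or closed), else the antepenult.
Weights: 5 li: H, 6 sed H, 7 nu L.
The penult (syllable 6, sed) is heavy, so it takes stress.
Stress on syllable 6: god.sa.fu:.fla:.li:.ˈsed.nu.

6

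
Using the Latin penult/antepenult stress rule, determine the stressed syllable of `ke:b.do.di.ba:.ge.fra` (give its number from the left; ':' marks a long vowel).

4

Classical Latin: stress the penult if heavy (long vowel or closed), else the antepenult.
Weights: 4 ba: H, 5 ge L, 6 fra L.
The penult (syllable 5, ge) is light, so stress falls on the antepenult (syllable 4, ba:).
Stress on syllable 4: ke:b.do.di.ˈba:.ge.fra.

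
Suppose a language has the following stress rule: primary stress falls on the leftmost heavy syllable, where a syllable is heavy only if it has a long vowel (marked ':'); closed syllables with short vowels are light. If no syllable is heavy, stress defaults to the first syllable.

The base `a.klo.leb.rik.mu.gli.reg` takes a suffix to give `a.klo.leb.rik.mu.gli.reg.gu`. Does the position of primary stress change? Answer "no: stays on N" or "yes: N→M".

no: stays on 1

Base `a.klo.leb.rik.mu.gli.reg` (7 syllables):
  Weights: 1 a L, 2 klo L, 3 leb L, 4 rik L, 5 mu L, 6 gli L, 7 reg L.
  No heavy syllable in the domain; default to the first syllable = syllable 1.
  → primary stress on syllable 1.
Suffixed `a.klo.leb.rik.mu.gli.reg.gu` (8 syllables):
  Weights: 1 a L, 2 klo L, 3 leb L, 4 rik L, 5 mu L, 6 gli L, 7 reg L, 8 gu L.
  No heavy syllable in the domain; default to the first syllable = syllable 1.
  → primary stress on syllable 1.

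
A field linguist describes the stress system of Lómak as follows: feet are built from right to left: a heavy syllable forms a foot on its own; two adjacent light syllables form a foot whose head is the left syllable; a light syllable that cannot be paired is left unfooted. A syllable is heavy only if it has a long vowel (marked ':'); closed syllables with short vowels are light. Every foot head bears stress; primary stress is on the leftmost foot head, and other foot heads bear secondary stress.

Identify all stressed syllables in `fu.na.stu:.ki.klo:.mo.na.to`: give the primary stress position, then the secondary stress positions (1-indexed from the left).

primary 1, secondary 3, 5, 7

Weights: 1 fu L, 2 na L, 3 stu: H, 4 ki L, 5 klo: H, 6 mo L, 7 na L, 8 to L.
Parse right to left (heavy = foot alone; LL = one foot; stranded L unfooted): (ˈfu.na) (ˈstu:) ki (ˈklo:) mo (ˈna.to).
Foot heads: 1, 3, 5, 7.
Primary stress on the leftmost head = syllable 1.
Secondary stress on 3, 5, 7: ˈfu.na.ˌstu:.ki.ˌklo:.mo.ˌna.to.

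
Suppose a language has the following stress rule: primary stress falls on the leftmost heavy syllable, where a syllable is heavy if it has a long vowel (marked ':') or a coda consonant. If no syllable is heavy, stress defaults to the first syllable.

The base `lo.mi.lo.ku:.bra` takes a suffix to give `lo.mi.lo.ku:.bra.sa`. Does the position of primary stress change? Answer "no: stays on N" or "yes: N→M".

no: stays on 4

Base `lo.mi.lo.ku:.bra` (5 syllables):
  Weights: 1 lo L, 2 mi L, 3 lo L, 4 ku: H, 5 bra L.
  Heavy syllables in the domain: 4. The leftmost is syllable 4 (ku:).
  → primary stress on syllable 4.
Suffixed `lo.mi.lo.ku:.bra.sa` (6 syllables):
  Weights: 1 lo L, 2 mi L, 3 lo L, 4 ku: H, 5 bra L, 6 sa L.
  Heavy syllables in the domain: 4. The leftmost is syllable 4 (ku:).
  → primary stress on syllable 4.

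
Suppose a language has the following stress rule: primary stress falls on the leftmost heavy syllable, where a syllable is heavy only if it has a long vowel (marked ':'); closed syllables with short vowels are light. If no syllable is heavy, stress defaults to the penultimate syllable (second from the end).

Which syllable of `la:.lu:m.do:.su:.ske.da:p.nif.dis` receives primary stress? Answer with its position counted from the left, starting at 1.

1

Weights: 1 la: H, 2 lu:m H, 3 do: H, 4 su: H, 5 ske L, 6 da:p H, 7 nif L, 8 dis L.
Heavy syllables in the domain: 1, 2, 3, 4, 6. The leftmost is syllable 1 (la:).
Primary stress: syllable 1 → ˈla:.lu:m.do:.su:.ske.da:p.nif.dis.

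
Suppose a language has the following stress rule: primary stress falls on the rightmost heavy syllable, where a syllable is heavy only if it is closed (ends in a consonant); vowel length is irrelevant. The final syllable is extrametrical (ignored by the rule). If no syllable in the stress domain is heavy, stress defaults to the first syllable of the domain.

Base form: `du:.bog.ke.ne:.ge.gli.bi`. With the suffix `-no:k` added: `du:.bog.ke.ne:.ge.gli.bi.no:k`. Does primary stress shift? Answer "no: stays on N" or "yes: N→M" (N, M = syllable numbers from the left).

no: stays on 2

Base `du:.bog.ke.ne:.ge.gli.bi` (7 syllables):
  The final syllable (7, bi) is extrametrical; the stress domain is syllables 1–6.
  Weights: 1 du: L, 2 bog H, 3 ke L, 4 ne: L, 5 ge L, 6 gli L.
  Heavy syllables in the domain: 2. The rightmost is syllable 2 (bog).
  → primary stress on syllable 2.
Suffixed `du:.bog.ke.ne:.ge.gli.bi.no:k` (8 syllables):
  The final syllable (8, no:k) is extrametrical; the stress domain is syllables 1–7.
  Weights: 1 du: L, 2 bog H, 3 ke L, 4 ne: L, 5 ge L, 6 gli L, 7 bi L.
  Heavy syllables in the domain: 2. The rightmost is syllable 2 (bog).
  → primary stress on syllable 2.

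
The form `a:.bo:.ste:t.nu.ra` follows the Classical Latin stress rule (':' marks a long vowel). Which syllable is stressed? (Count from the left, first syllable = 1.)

Classical Latin: stress the penult if heavy (long vowel or closed), else the antepenult.
Weights: 3 ste:t H, 4 nu L, 5 ra L.
The penult (syllable 4, nu) is light, so stress falls on the antepenult (syllable 3, ste:t).
Stress on syllable 3: a:.bo:.ˈste:t.nu.ra.

3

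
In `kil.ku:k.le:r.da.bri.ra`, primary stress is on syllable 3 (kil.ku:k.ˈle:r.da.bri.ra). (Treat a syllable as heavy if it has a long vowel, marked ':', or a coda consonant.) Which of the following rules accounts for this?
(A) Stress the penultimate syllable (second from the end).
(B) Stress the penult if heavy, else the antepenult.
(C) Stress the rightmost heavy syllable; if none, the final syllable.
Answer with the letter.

C

Rule A → syllable 5 (observed: 3).
Rule B → syllable 4 (observed: 3).
Rule C → syllable 3 ✓.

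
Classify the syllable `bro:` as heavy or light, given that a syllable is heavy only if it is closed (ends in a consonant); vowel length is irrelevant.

light

`bro:`: long vowel, open (no coda). Open (no coda) → light.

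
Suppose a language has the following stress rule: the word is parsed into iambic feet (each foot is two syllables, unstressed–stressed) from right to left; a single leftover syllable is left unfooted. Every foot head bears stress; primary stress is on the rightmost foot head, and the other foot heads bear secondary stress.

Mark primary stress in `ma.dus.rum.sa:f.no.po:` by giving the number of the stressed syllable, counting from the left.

6

Parse right to left into iambic (σˈσ) feet: (ma.ˈdus) (rum.ˈsa:f) (no.ˈpo:).
Foot heads (stressed positions): 2, 4, 6.
End Rule Rightmost: primary stress on the rightmost head = syllable 6.
Primary stress: syllable 6 → ma.dus.rum.sa:f.no.ˈpo:.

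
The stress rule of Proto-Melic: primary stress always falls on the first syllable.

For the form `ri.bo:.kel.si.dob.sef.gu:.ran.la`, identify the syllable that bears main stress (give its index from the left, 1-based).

The word has 9 syllables; the first syllable is syllable 1 (ri).
Primary stress: syllable 1 → ˈri.bo:.kel.si.dob.sef.gu:.ran.la.

1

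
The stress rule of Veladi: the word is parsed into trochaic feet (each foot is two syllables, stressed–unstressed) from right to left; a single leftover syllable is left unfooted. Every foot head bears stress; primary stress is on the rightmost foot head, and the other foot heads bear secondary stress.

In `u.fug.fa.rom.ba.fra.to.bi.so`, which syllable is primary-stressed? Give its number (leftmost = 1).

Parse right to left into trochaic (ˈσσ) feet: u (ˈfug.fa) (ˈrom.ba) (ˈfra.to) (ˈbi.so). Syllable 1 is left unfooted.
Foot heads (stressed positions): 2, 4, 6, 8.
End Rule Rightmost: primary stress on the rightmost head = syllable 8.
Primary stress: syllable 8 → u.fug.fa.rom.ba.fra.to.ˈbi.so.

8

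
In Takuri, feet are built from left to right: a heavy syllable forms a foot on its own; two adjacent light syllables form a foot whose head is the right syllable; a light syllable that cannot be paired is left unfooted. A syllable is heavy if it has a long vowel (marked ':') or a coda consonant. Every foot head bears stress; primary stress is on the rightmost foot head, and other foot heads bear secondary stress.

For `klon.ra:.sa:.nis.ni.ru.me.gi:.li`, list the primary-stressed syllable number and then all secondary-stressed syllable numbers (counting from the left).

primary 8, secondary 1, 2, 3, 4, 6

Weights: 1 klon H, 2 ra: H, 3 sa: H, 4 nis H, 5 ni L, 6 ru L, 7 me L, 8 gi: H, 9 li L.
Parse left to right (heavy = foot alone; LL = one foot; stranded L unfooted): (ˈklon) (ˈra:) (ˈsa:) (ˈnis) (ni.ˈru) me (ˈgi:) li.
Foot heads: 1, 2, 3, 4, 6, 8.
Primary stress on the rightmost head = syllable 8.
Secondary stress on 1, 2, 3, 4, 6: ˌklon.ˌra:.ˌsa:.ˌnis.ni.ˌru.me.ˈgi:.li.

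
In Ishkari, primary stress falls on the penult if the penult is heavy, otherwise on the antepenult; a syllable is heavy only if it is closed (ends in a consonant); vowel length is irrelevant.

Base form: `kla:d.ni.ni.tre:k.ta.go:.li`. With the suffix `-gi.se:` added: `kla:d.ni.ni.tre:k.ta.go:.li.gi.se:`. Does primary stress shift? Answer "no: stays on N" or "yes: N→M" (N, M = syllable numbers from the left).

yes: 5→7

Base `kla:d.ni.ni.tre:k.ta.go:.li` (7 syllables):
  Weights: 5 ta L, 6 go: L, 7 li L.
  The penult (syllable 6, go:) is light, so stress falls on the antepenult (syllable 5, ta).
  → primary stress on syllable 5.
Suffixed `kla:d.ni.ni.tre:k.ta.go:.li.gi.se:` (9 syllables):
  Weights: 7 li L, 8 gi L, 9 se: L.
  The penult (syllable 8, gi) is light, so stress falls on the antepenult (syllable 7, li).
  → primary stress on syllable 7.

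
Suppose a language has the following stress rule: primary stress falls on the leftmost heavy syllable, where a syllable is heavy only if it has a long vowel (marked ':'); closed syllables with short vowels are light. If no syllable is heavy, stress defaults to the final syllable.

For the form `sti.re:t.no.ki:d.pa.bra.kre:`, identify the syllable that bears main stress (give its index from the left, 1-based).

Weights: 1 sti L, 2 re:t H, 3 no L, 4 ki:d H, 5 pa L, 6 bra L, 7 kre: H.
Heavy syllables in the domain: 2, 4, 7. The leftmost is syllable 2 (re:t).
Primary stress: syllable 2 → sti.ˈre:t.no.ki:d.pa.bra.kre:.

2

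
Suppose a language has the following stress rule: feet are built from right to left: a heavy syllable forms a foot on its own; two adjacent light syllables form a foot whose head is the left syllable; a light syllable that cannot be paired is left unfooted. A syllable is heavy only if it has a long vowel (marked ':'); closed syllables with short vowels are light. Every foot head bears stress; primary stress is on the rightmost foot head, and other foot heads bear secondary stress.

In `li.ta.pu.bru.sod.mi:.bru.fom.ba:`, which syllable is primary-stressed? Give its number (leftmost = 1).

Weights: 1 li L, 2 ta L, 3 pu L, 4 bru L, 5 sod L, 6 mi: H, 7 bru L, 8 fom L, 9 ba: H.
Parse right to left (heavy = foot alone; LL = one foot; stranded L unfooted): li (ˈta.pu) (ˈbru.sod) (ˈmi:) (ˈbru.fom) (ˈba:).
Foot heads: 2, 4, 6, 7, 9.
Primary stress on the rightmost head = syllable 9.
Primary stress: syllable 9 → li.ta.pu.bru.sod.mi:.bru.fom.ˈba:.

9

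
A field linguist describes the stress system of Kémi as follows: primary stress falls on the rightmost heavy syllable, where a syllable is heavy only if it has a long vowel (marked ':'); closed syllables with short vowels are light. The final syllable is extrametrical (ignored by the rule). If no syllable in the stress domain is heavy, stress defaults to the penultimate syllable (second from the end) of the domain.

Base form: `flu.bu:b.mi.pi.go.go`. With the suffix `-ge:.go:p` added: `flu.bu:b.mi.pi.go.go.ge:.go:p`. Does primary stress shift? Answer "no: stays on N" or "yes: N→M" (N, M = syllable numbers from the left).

Base `flu.bu:b.mi.pi.go.go` (6 syllables):
  The final syllable (6, go) is extrametrical; the stress domain is syllables 1–5.
  Weights: 1 flu L, 2 bu:b H, 3 mi L, 4 pi L, 5 go L.
  Heavy syllables in the domain: 2. The rightmost is syllable 2 (bu:b).
  → primary stress on syllable 2.
Suffixed `flu.bu:b.mi.pi.go.go.ge:.go:p` (8 syllables):
  The final syllable (8, go:p) is extrametrical; the stress domain is syllables 1–7.
  Weights: 1 flu L, 2 bu:b H, 3 mi L, 4 pi L, 5 go L, 6 go L, 7 ge: H.
  Heavy syllables in the domain: 2, 7. The rightmost is syllable 7 (ge:).
  → primary stress on syllable 7.

yes: 2→7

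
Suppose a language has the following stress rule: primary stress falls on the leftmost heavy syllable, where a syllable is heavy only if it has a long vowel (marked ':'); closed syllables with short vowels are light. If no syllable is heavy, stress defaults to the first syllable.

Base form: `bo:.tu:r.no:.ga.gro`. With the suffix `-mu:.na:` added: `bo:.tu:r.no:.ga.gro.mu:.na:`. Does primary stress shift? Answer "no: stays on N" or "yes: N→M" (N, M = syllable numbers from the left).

no: stays on 1

Base `bo:.tu:r.no:.ga.gro` (5 syllables):
  Weights: 1 bo: H, 2 tu:r H, 3 no: H, 4 ga L, 5 gro L.
  Heavy syllables in the domain: 1, 2, 3. The leftmost is syllable 1 (bo:).
  → primary stress on syllable 1.
Suffixed `bo:.tu:r.no:.ga.gro.mu:.na:` (7 syllables):
  Weights: 1 bo: H, 2 tu:r H, 3 no: H, 4 ga L, 5 gro L, 6 mu: H, 7 na: H.
  Heavy syllables in the domain: 1, 2, 3, 6, 7. The leftmost is syllable 1 (bo:).
  → primary stress on syllable 1.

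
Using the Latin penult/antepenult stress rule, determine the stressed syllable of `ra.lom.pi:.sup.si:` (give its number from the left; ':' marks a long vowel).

4

Classical Latin: stress the penult if heavy (long vowel or closed), else the antepenult.
Weights: 3 pi: H, 4 sup H, 5 si: H.
The penult (syllable 4, sup) is heavy, so it takes stress.
Stress on syllable 4: ra.lom.pi:.ˈsup.si:.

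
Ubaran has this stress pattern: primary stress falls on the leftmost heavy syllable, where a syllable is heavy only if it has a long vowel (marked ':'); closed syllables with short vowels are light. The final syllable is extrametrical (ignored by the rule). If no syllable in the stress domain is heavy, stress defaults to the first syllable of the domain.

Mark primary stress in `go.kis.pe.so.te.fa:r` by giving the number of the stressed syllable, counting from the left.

The final syllable (6, fa:r) is extrametrical; the stress domain is syllables 1–5.
Weights: 1 go L, 2 kis L, 3 pe L, 4 so L, 5 te L.
No heavy syllable in the domain; default to the first syllable of the domain = syllable 1.
Primary stress: syllable 1 → ˈgo.kis.pe.so.te.fa:r.

1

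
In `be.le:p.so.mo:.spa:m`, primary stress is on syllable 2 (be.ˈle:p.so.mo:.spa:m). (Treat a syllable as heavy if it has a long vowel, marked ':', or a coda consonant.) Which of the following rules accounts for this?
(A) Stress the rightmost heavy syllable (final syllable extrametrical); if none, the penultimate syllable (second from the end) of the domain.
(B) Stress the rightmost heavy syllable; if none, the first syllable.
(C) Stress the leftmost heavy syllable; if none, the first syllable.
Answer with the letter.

C

Rule A → syllable 4 (observed: 2).
Rule B → syllable 5 (observed: 2).
Rule C → syllable 2 ✓.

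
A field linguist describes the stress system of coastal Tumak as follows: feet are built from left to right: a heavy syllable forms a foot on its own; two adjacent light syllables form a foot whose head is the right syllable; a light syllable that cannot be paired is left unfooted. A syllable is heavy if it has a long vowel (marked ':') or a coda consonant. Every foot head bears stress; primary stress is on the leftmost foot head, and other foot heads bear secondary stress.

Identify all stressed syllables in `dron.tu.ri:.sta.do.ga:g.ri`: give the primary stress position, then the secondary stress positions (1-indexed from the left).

primary 1, secondary 3, 5, 6

Weights: 1 dron H, 2 tu L, 3 ri: H, 4 sta L, 5 do L, 6 ga:g H, 7 ri L.
Parse left to right (heavy = foot alone; LL = one foot; stranded L unfooted): (ˈdron) tu (ˈri:) (sta.ˈdo) (ˈga:g) ri.
Foot heads: 1, 3, 5, 6.
Primary stress on the leftmost head = syllable 1.
Secondary stress on 3, 5, 6: ˈdron.tu.ˌri:.sta.ˌdo.ˌga:g.ri.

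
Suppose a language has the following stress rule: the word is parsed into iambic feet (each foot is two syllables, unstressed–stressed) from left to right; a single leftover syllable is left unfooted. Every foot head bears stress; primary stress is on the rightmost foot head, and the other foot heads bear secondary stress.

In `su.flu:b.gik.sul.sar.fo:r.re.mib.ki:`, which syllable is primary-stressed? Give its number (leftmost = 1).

8

Parse left to right into iambic (σˈσ) feet: (su.ˈflu:b) (gik.ˈsul) (sar.ˈfo:r) (re.ˈmib) ki:. Syllable 9 is left unfooted.
Foot heads (stressed positions): 2, 4, 6, 8.
End Rule Rightmost: primary stress on the rightmost head = syllable 8.
Primary stress: syllable 8 → su.flu:b.gik.sul.sar.fo:r.re.ˈmib.ki:.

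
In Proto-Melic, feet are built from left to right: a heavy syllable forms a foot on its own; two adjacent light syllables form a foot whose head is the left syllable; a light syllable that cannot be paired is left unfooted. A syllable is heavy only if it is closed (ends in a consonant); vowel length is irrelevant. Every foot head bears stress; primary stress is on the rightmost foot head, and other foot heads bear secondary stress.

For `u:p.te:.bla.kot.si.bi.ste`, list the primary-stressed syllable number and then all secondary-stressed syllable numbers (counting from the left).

primary 5, secondary 1, 2, 4

Weights: 1 u:p H, 2 te: L, 3 bla L, 4 kot H, 5 si L, 6 bi L, 7 ste L.
Parse left to right (heavy = foot alone; LL = one foot; stranded L unfooted): (ˈu:p) (ˈte:.bla) (ˈkot) (ˈsi.bi) ste.
Foot heads: 1, 2, 4, 5.
Primary stress on the rightmost head = syllable 5.
Secondary stress on 1, 2, 4: ˌu:p.ˌte:.bla.ˌkot.ˈsi.bi.ste.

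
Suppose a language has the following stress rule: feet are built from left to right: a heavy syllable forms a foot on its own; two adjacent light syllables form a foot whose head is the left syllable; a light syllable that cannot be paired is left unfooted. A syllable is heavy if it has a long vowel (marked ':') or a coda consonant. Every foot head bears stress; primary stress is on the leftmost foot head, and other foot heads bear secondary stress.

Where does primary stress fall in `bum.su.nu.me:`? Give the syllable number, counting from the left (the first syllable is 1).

1

Weights: 1 bum H, 2 su L, 3 nu L, 4 me: H.
Parse left to right (heavy = foot alone; LL = one foot; stranded L unfooted): (ˈbum) (ˈsu.nu) (ˈme:).
Foot heads: 1, 2, 4.
Primary stress on the leftmost head = syllable 1.
Primary stress: syllable 1 → ˈbum.su.nu.me:.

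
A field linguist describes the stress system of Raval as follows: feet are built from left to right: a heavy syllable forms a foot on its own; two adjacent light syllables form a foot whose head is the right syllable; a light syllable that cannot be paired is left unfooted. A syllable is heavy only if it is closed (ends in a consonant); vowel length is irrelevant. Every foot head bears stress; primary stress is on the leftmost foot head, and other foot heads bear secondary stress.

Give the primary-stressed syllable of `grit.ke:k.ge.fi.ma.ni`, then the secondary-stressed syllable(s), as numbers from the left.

primary 1, secondary 2, 4, 6

Weights: 1 grit H, 2 ke:k H, 3 ge L, 4 fi L, 5 ma L, 6 ni L.
Parse left to right (heavy = foot alone; LL = one foot; stranded L unfooted): (ˈgrit) (ˈke:k) (ge.ˈfi) (ma.ˈni).
Foot heads: 1, 2, 4, 6.
Primary stress on the leftmost head = syllable 1.
Secondary stress on 2, 4, 6: ˈgrit.ˌke:k.ge.ˌfi.ma.ˌni.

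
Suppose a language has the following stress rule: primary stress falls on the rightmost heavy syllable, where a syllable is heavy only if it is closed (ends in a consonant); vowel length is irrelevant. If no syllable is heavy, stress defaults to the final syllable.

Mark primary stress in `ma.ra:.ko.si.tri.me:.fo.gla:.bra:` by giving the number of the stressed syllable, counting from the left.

9

Weights: 1 ma L, 2 ra: L, 3 ko L, 4 si L, 5 tri L, 6 me: L, 7 fo L, 8 gla: L, 9 bra: L.
No heavy syllable in the domain; default to the final syllable = syllable 9.
Primary stress: syllable 9 → ma.ra:.ko.si.tri.me:.fo.gla:.ˈbra:.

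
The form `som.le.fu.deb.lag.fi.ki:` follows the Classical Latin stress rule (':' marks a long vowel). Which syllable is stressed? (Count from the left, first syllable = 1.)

Classical Latin: stress the penult if heavy (long vowel or closed), else the antepenult.
Weights: 5 lag H, 6 fi L, 7 ki: H.
The penult (syllable 6, fi) is light, so stress falls on the antepenult (syllable 5, lag).
Stress on syllable 5: som.le.fu.deb.ˈlag.fi.ki:.

5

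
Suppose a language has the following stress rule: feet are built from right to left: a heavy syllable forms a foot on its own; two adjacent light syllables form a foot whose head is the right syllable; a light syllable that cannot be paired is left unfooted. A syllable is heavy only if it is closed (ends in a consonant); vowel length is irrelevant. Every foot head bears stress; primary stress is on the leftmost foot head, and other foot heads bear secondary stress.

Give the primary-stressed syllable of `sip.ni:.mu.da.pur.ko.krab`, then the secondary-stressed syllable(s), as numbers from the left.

primary 1, secondary 4, 5, 7

Weights: 1 sip H, 2 ni: L, 3 mu L, 4 da L, 5 pur H, 6 ko L, 7 krab H.
Parse right to left (heavy = foot alone; LL = one foot; stranded L unfooted): (ˈsip) ni: (mu.ˈda) (ˈpur) ko (ˈkrab).
Foot heads: 1, 4, 5, 7.
Primary stress on the leftmost head = syllable 1.
Secondary stress on 4, 5, 7: ˈsip.ni:.mu.ˌda.ˌpur.ko.ˌkrab.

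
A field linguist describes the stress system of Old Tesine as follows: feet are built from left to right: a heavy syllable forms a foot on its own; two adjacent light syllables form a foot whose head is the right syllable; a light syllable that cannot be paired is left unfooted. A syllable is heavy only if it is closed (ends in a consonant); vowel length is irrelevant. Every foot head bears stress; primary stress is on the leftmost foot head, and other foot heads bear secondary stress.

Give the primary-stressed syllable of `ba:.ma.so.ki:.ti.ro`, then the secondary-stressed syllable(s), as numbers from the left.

Weights: 1 ba: L, 2 ma L, 3 so L, 4 ki: L, 5 ti L, 6 ro L.
Parse left to right (heavy = foot alone; LL = one foot; stranded L unfooted): (ba:.ˈma) (so.ˈki:) (ti.ˈro).
Foot heads: 2, 4, 6.
Primary stress on the leftmost head = syllable 2.
Secondary stress on 4, 6: ba:.ˈma.so.ˌki:.ti.ˌro.

primary 2, secondary 4, 6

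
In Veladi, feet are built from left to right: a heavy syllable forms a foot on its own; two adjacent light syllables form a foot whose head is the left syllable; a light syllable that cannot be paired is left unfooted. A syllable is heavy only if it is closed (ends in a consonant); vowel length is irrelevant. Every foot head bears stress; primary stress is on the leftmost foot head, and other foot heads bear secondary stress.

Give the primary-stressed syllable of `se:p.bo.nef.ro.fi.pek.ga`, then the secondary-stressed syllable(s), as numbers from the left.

Weights: 1 se:p H, 2 bo L, 3 nef H, 4 ro L, 5 fi L, 6 pek H, 7 ga L.
Parse left to right (heavy = foot alone; LL = one foot; stranded L unfooted): (ˈse:p) bo (ˈnef) (ˈro.fi) (ˈpek) ga.
Foot heads: 1, 3, 4, 6.
Primary stress on the leftmost head = syllable 1.
Secondary stress on 3, 4, 6: ˈse:p.bo.ˌnef.ˌro.fi.ˌpek.ga.

primary 1, secondary 3, 4, 6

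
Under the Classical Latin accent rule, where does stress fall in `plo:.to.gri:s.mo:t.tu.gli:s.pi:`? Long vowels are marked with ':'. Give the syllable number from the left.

Classical Latin: stress the penult if heavy (long vowel or closed), else the antepenult.
Weights: 5 tu L, 6 gli:s H, 7 pi: H.
The penult (syllable 6, gli:s) is heavy, so it takes stress.
Stress on syllable 6: plo:.to.gri:s.mo:t.tu.ˈgli:s.pi:.

6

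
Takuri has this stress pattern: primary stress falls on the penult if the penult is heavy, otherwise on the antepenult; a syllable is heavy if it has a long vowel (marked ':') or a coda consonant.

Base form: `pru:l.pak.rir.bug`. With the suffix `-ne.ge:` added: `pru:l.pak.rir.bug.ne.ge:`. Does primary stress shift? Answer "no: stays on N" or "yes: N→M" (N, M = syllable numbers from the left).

yes: 3→4

Base `pru:l.pak.rir.bug` (4 syllables):
  Weights: 2 pak H, 3 rir H, 4 bug H.
  The penult (syllable 3, rir) is heavy, so it takes stress.
  → primary stress on syllable 3.
Suffixed `pru:l.pak.rir.bug.ne.ge:` (6 syllables):
  Weights: 4 bug H, 5 ne L, 6 ge: H.
  The penult (syllable 5, ne) is light, so stress falls on the antepenult (syllable 4, bug).
  → primary stress on syllable 4.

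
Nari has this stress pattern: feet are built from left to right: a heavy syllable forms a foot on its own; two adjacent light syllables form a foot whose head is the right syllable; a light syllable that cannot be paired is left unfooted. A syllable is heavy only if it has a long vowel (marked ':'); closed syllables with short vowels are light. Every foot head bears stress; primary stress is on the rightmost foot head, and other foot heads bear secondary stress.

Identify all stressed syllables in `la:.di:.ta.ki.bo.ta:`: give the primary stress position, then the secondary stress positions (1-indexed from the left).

primary 6, secondary 1, 2, 4

Weights: 1 la: H, 2 di: H, 3 ta L, 4 ki L, 5 bo L, 6 ta: H.
Parse left to right (heavy = foot alone; LL = one foot; stranded L unfooted): (ˈla:) (ˈdi:) (ta.ˈki) bo (ˈta:).
Foot heads: 1, 2, 4, 6.
Primary stress on the rightmost head = syllable 6.
Secondary stress on 1, 2, 4: ˌla:.ˌdi:.ta.ˌki.bo.ˈta:.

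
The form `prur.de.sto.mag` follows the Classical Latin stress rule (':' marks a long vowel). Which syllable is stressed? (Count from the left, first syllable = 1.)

Classical Latin: stress the penult if heavy (long vowel or closed), else the antepenult.
Weights: 2 de L, 3 sto L, 4 mag H.
The penult (syllable 3, sto) is light, so stress falls on the antepenult (syllable 2, de).
Stress on syllable 2: prur.ˈde.sto.mag.

2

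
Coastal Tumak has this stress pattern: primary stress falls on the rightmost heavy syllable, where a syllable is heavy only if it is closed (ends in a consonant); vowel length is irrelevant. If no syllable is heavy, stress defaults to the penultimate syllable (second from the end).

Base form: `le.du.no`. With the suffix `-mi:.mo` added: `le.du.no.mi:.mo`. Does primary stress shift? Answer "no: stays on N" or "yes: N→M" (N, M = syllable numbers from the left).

Base `le.du.no` (3 syllables):
  Weights: 1 le L, 2 du L, 3 no L.
  No heavy syllable in the domain; default to the penultimate syllable (second from the end) = syllable 2.
  → primary stress on syllable 2.
Suffixed `le.du.no.mi:.mo` (5 syllables):
  Weights: 1 le L, 2 du L, 3 no L, 4 mi: L, 5 mo L.
  No heavy syllable in the domain; default to the penultimate syllable (second from the end) = syllable 4.
  → primary stress on syllable 4.

yes: 2→4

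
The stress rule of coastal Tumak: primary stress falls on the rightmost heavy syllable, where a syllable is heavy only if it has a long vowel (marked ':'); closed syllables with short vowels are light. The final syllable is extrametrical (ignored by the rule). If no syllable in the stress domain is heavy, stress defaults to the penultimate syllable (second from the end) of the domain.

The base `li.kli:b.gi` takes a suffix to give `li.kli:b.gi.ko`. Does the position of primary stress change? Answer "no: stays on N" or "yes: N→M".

no: stays on 2

Base `li.kli:b.gi` (3 syllables):
  The final syllable (3, gi) is extrametrical; the stress domain is syllables 1–2.
  Weights: 1 li L, 2 kli:b H.
  Heavy syllables in the domain: 2. The rightmost is syllable 2 (kli:b).
  → primary stress on syllable 2.
Suffixed `li.kli:b.gi.ko` (4 syllables):
  The final syllable (4, ko) is extrametrical; the stress domain is syllables 1–3.
  Weights: 1 li L, 2 kli:b H, 3 gi L.
  Heavy syllables in the domain: 2. The rightmost is syllable 2 (kli:b).
  → primary stress on syllable 2.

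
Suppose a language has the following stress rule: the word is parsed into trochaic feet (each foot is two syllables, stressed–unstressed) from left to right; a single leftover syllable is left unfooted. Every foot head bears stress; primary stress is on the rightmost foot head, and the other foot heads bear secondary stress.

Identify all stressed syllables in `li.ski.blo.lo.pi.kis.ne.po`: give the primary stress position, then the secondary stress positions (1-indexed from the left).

primary 7, secondary 1, 3, 5

Parse left to right into trochaic (ˈσσ) feet: (ˈli.ski) (ˈblo.lo) (ˈpi.kis) (ˈne.po).
Foot heads (stressed positions): 1, 3, 5, 7.
End Rule Rightmost: primary stress on the rightmost head = syllable 7.
Secondary stress on 1, 3, 5: ˌli.ski.ˌblo.lo.ˌpi.kis.ˈne.po.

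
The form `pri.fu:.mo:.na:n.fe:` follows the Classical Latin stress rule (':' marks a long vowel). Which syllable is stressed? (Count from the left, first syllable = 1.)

Classical Latin: stress the penult if heavy (long vowel or closed), else the antepenult.
Weights: 3 mo: H, 4 na:n H, 5 fe: H.
The penult (syllable 4, na:n) is heavy, so it takes stress.
Stress on syllable 4: pri.fu:.mo:.ˈna:n.fe:.

4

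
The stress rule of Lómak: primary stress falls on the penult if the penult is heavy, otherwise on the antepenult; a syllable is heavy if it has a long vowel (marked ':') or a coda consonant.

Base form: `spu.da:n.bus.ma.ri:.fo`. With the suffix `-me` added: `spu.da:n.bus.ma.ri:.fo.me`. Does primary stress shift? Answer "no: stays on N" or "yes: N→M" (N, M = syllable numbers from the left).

no: stays on 5

Base `spu.da:n.bus.ma.ri:.fo` (6 syllables):
  Weights: 4 ma L, 5 ri: H, 6 fo L.
  The penult (syllable 5, ri:) is heavy, so it takes stress.
  → primary stress on syllable 5.
Suffixed `spu.da:n.bus.ma.ri:.fo.me` (7 syllables):
  Weights: 5 ri: H, 6 fo L, 7 me L.
  The penult (syllable 6, fo) is light, so stress falls on the antepenult (syllable 5, ri:).
  → primary stress on syllable 5.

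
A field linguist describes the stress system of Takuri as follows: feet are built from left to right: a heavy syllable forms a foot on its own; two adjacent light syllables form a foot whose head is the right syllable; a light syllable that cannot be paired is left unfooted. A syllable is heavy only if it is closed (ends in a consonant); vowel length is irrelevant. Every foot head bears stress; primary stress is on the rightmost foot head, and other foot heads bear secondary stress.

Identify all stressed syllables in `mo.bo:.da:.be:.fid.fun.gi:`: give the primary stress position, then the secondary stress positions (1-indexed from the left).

Weights: 1 mo L, 2 bo: L, 3 da: L, 4 be: L, 5 fid H, 6 fun H, 7 gi: L.
Parse left to right (heavy = foot alone; LL = one foot; stranded L unfooted): (mo.ˈbo:) (da:.ˈbe:) (ˈfid) (ˈfun) gi:.
Foot heads: 2, 4, 5, 6.
Primary stress on the rightmost head = syllable 6.
Secondary stress on 2, 4, 5: mo.ˌbo:.da:.ˌbe:.ˌfid.ˈfun.gi:.

primary 6, secondary 2, 4, 5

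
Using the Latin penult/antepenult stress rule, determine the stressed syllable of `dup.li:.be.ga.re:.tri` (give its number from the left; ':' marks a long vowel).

Classical Latin: stress the penult if heavy (long vowel or closed), else the antepenult.
Weights: 4 ga L, 5 re: H, 6 tri L.
The penult (syllable 5, re:) is heavy, so it takes stress.
Stress on syllable 5: dup.li:.be.ga.ˈre:.tri.

5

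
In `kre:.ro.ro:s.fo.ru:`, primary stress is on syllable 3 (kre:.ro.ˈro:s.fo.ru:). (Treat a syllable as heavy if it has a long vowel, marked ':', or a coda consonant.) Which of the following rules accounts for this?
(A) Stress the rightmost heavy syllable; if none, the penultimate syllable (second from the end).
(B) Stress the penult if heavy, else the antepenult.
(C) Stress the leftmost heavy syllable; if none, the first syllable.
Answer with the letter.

B

Rule A → syllable 5 (observed: 3).
Rule B → syllable 3 ✓.
Rule C → syllable 1 (observed: 3).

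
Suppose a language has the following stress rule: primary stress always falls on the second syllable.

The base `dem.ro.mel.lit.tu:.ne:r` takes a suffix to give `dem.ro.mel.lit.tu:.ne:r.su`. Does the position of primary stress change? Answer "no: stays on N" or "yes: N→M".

no: stays on 2

Base `dem.ro.mel.lit.tu:.ne:r` (6 syllables):
  The word has 6 syllables; the second syllable is syllable 2 (ro).
  → primary stress on syllable 2.
Suffixed `dem.ro.mel.lit.tu:.ne:r.su` (7 syllables):
  The word has 7 syllables; the second syllable is syllable 2 (ro).
  → primary stress on syllable 2.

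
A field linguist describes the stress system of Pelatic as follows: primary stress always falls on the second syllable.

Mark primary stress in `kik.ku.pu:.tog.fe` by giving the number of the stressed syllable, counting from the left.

The word has 5 syllables; the second syllable is syllable 2 (ku).
Primary stress: syllable 2 → kik.ˈku.pu:.tog.fe.

2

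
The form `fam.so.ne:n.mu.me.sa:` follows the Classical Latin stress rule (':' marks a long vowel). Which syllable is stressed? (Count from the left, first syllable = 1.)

Classical Latin: stress the penult if heavy (long vowel or closed), else the antepenult.
Weights: 4 mu L, 5 me L, 6 sa: H.
The penult (syllable 5, me) is light, so stress falls on the antepenult (syllable 4, mu).
Stress on syllable 4: fam.so.ne:n.ˈmu.me.sa:.

4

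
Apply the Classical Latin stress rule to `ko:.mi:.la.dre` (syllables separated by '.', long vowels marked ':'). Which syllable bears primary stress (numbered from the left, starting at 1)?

Classical Latin: stress the penult if heavy (long vowel or closed), else the antepenult.
Weights: 2 mi: H, 3 la L, 4 dre L.
The penult (syllable 3, la) is light, so stress falls on the antepenult (syllable 2, mi:).
Stress on syllable 2: ko:.ˈmi:.la.dre.

2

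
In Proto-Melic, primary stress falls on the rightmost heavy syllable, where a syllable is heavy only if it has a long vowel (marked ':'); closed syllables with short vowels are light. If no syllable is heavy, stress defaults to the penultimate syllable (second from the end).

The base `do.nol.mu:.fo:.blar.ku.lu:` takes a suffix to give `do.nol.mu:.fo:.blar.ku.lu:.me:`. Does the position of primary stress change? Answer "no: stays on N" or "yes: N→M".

Base `do.nol.mu:.fo:.blar.ku.lu:` (7 syllables):
  Weights: 1 do L, 2 nol L, 3 mu: H, 4 fo: H, 5 blar L, 6 ku L, 7 lu: H.
  Heavy syllables in the domain: 3, 4, 7. The rightmost is syllable 7 (lu:).
  → primary stress on syllable 7.
Suffixed `do.nol.mu:.fo:.blar.ku.lu:.me:` (8 syllables):
  Weights: 1 do L, 2 nol L, 3 mu: H, 4 fo: H, 5 blar L, 6 ku L, 7 lu: H, 8 me: H.
  Heavy syllables in the domain: 3, 4, 7, 8. The rightmost is syllable 8 (me:).
  → primary stress on syllable 8.

yes: 7→8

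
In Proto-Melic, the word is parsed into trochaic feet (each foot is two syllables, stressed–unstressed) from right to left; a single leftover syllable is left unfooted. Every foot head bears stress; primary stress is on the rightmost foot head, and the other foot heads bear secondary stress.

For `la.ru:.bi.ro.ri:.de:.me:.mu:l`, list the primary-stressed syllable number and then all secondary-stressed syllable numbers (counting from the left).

primary 7, secondary 1, 3, 5

Parse right to left into trochaic (ˈσσ) feet: (ˈla.ru:) (ˈbi.ro) (ˈri:.de:) (ˈme:.mu:l).
Foot heads (stressed positions): 1, 3, 5, 7.
End Rule Rightmost: primary stress on the rightmost head = syllable 7.
Secondary stress on 1, 3, 5: ˌla.ru:.ˌbi.ro.ˌri:.de:.ˈme:.mu:l.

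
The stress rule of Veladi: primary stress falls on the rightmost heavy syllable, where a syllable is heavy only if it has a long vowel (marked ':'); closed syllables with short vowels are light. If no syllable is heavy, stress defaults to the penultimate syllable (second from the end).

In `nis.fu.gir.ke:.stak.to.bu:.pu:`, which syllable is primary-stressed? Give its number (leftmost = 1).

Weights: 1 nis L, 2 fu L, 3 gir L, 4 ke: H, 5 stak L, 6 to L, 7 bu: H, 8 pu: H.
Heavy syllables in the domain: 4, 7, 8. The rightmost is syllable 8 (pu:).
Primary stress: syllable 8 → nis.fu.gir.ke:.stak.to.bu:.ˈpu:.

8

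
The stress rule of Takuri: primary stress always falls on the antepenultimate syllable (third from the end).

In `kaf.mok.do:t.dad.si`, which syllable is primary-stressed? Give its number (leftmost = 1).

3

The word has 5 syllables; the antepenultimate syllable (third from the end) is syllable 3 (do:t).
Primary stress: syllable 3 → kaf.mok.ˈdo:t.dad.si.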